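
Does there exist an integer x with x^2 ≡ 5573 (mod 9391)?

(5573/9391)
  = (9391/5573)    [QR: 5573 ≡ 1 mod 4, sign kept]
  = (3818/5573)    [9391 ≡ 3818 mod 5573]
  = -(1909/5573)    [5573 ≡ 5 mod 8 ⇒ (2/5573) = -1]
  = -(5573/1909)    [QR: 1909 ≡ 1 mod 4, sign kept]
  = -(1755/1909)    [5573 ≡ 1755 mod 1909]
  = -(1909/1755)    [QR: 1909 ≡ 1 mod 4, sign kept]
  = -(154/1755)    [1909 ≡ 154 mod 1755]
  = (77/1755)    [1755 ≡ 3 mod 8 ⇒ (2/1755) = -1]
  = (1755/77)    [QR: 77 ≡ 1 mod 4, sign kept]
  = (61/77)    [1755 ≡ 61 mod 77]
  = (77/61)    [QR: 61 ≡ 1 mod 4, sign kept]
  = (16/61)    [77 ≡ 16 mod 61]
  = (1/61)    [61 ≡ 5 mod 8 ⇒ (2/61)^4 = +1]
  = 1    [(1/61) = 1]
The Legendre symbol is 1, so x^2 ≡ 5573 (mod 9391) has solution.

yes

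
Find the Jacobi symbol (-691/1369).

(-691/1369)
  = (678/1369)    [-691 ≡ 678 mod 1369]
  = (339/1369)    [1369 ≡ 1 mod 8 ⇒ (2/1369) = +1]
  = (1369/339)    [QR: 1369 ≡ 1 mod 4, sign kept]
  = (13/339)    [1369 ≡ 13 mod 339]
  = (339/13)    [QR: 13 ≡ 1 mod 4, sign kept]
  = (1/13)    [339 ≡ 1 mod 13]
  = 1    [(1/13) = 1]

1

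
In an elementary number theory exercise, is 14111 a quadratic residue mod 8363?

no

Reduce the numerator: 14111 ≡ 5748 (mod 8363), so (14111/8363) = (5748/8363).
Factor out 2: 5748 = 2^2·1437. Since 8363 ≡ 3 (mod 8), (2/8363) = -1, and (2/8363)^2 = +1. Now have (1437/8363).
1437 ≡ 1 (mod 4), so quadratic reciprocity gives (1437/8363) = (8363/1437). Reduce: 8363 ≡ 1178 (mod 1437). Now have (1178/1437).
Factor out 2: 1178 = 2·589. Since 1437 ≡ 5 (mod 8), (2/1437) = -1. Now have -(589/1437).
589 ≡ 1 (mod 4), so quadratic reciprocity gives (589/1437) = (1437/589). Reduce: 1437 ≡ 259 (mod 589). Now have -(259/589).
589 ≡ 1 (mod 4), so quadratic reciprocity gives (259/589) = (589/259). Reduce: 589 ≡ 71 (mod 259). Now have -(71/259).
Both 71 ≡ 3 and 259 ≡ 3 (mod 4), so reciprocity gives (71/259) = -(259/71). Reduce: 259 ≡ 46 (mod 71). Now have (46/71).
Factor out 2: 46 = 2·23. Since 71 ≡ 7 (mod 8), (2/71) = +1. Now have (23/71).
Both 23 ≡ 3 and 71 ≡ 3 (mod 4), so reciprocity gives (23/71) = -(71/23). Reduce: 71 ≡ 2 (mod 23). Now have -(2/23).
Factor out 2: 2 = 2. Since 23 ≡ 7 (mod 8), (2/23) = +1. Now have -(1/23).
(1/23) = 1. Collecting the sign factors: -1.
The Legendre symbol is -1, so x^2 ≡ 14111 (mod 8363) has no solution.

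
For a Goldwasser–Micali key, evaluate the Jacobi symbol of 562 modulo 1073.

Factor out 2: 562 = 2·281. Since 1073 ≡ 1 (mod 8), (2 / 1073) = +1. Now have (281 / 1073).
281 ≡ 1 (mod 4), so quadratic reciprocity gives (281 / 1073) = (1073 / 281). Reduce: 1073 ≡ 230 (mod 281). Now have (230 / 281).
Factor out 2: 230 = 2·115. Since 281 ≡ 1 (mod 8), (2 / 281) = +1. Now have (115 / 281).
281 ≡ 1 (mod 4), so quadratic reciprocity gives (115 / 281) = (281 / 115). Reduce: 281 ≡ 51 (mod 115). Now have (51 / 115).
Both 51 ≡ 3 and 115 ≡ 3 (mod 4), so reciprocity gives (51 / 115) = -(115 / 51). Reduce: 115 ≡ 13 (mod 51). Now have -(13 / 51).
13 ≡ 1 (mod 4), so quadratic reciprocity gives (13 / 51) = (51 / 13). Reduce: 51 ≡ 12 (mod 13). Now have -(12 / 13).
Factor out 2: 12 = 2^2·3. Since 13 ≡ 5 (mod 8), (2 / 13) = -1, and (2 / 13)^2 = +1. Now have -(3 / 13).
13 ≡ 1 (mod 4), so quadratic reciprocity gives (3 / 13) = (13 / 3). Reduce: 13 ≡ 1 (mod 3). Now have -(1 / 3).
(1 / 3) = 1. Collecting the sign factors: -1.

-1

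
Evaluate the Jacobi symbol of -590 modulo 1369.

1

(-590 / 1369)
  = (590 / 1369)    [1369 ≡ 1 mod 4 ⇒ (-1 / 1369) = +1]
  = (295 / 1369)    [1369 ≡ 1 mod 8 ⇒ (2 / 1369) = +1]
  = (1369 / 295)    [QR: 1369 ≡ 1 mod 4, sign kept]
  = (189 / 295)    [1369 ≡ 189 mod 295]
  = (295 / 189)    [QR: 189 ≡ 1 mod 4, sign kept]
  = (106 / 189)    [295 ≡ 106 mod 189]
  = -(53 / 189)    [189 ≡ 5 mod 8 ⇒ (2 / 189) = -1]
  = -(189 / 53)    [QR: 53 ≡ 1 mod 4, sign kept]
  = -(30 / 53)    [189 ≡ 30 mod 53]
  = (15 / 53)    [53 ≡ 5 mod 8 ⇒ (2 / 53) = -1]
  = (53 / 15)    [QR: 53 ≡ 1 mod 4, sign kept]
  = (8 / 15)    [53 ≡ 8 mod 15]
  = (1 / 15)    [15 ≡ 7 mod 8 ⇒ (2 / 15)^3 = +1]
  = 1    [(1 / 15) = 1]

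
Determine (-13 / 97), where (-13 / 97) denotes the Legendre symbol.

-1

(-13 / 97)
  = (84 / 97)    [-13 ≡ 84 mod 97]
  = (21 / 97)    [97 ≡ 1 mod 8 ⇒ (2 / 97)^2 = +1]
  = (97 / 21)    [QR: 21 ≡ 1 mod 4, sign kept]
  = (13 / 21)    [97 ≡ 13 mod 21]
  = (21 / 13)    [QR: 13 ≡ 1 mod 4, sign kept]
  = (8 / 13)    [21 ≡ 8 mod 13]
  = -(1 / 13)    [13 ≡ 5 mod 8 ⇒ (2 / 13)^3 = -1]
  = -1    [(1 / 13) = 1]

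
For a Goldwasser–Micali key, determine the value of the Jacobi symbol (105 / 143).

(105 / 143)
  = (143 / 105)    [QR: 105 ≡ 1 mod 4, sign kept]
  = (38 / 105)    [143 ≡ 38 mod 105]
  = (19 / 105)    [105 ≡ 1 mod 8 ⇒ (2 / 105) = +1]
  = (105 / 19)    [QR: 105 ≡ 1 mod 4, sign kept]
  = (10 / 19)    [105 ≡ 10 mod 19]
  = -(5 / 19)    [19 ≡ 3 mod 8 ⇒ (2 / 19) = -1]
  = -(19 / 5)    [QR: 5 ≡ 1 mod 4, sign kept]
  = -(4 / 5)    [19 ≡ 4 mod 5]
  = -(1 / 5)    [5 ≡ 5 mod 8 ⇒ (2 / 5)^2 = +1]
  = -1    [(1 / 5) = 1]

-1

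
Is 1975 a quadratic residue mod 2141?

yes

2141 ≡ 1 (mod 4), so quadratic reciprocity gives (1975/2141) = (2141/1975). Reduce: 2141 ≡ 166 (mod 1975). Now have (166/1975).
Factor out 2: 166 = 2·83. Since 1975 ≡ 7 (mod 8), (2/1975) = +1. Now have (83/1975).
Both 83 ≡ 3 and 1975 ≡ 3 (mod 4), so reciprocity gives (83/1975) = -(1975/83). Reduce: 1975 ≡ 66 (mod 83). Now have -(66/83).
Factor out 2: 66 = 2·33. Since 83 ≡ 3 (mod 8), (2/83) = -1. Now have (33/83).
33 ≡ 1 (mod 4), so quadratic reciprocity gives (33/83) = (83/33). Reduce: 83 ≡ 17 (mod 33). Now have (17/33).
17 ≡ 1 (mod 4), so quadratic reciprocity gives (17/33) = (33/17). Reduce: 33 ≡ 16 (mod 17). Now have (16/17).
Factor out 2: 16 = 2^4. Since 17 ≡ 1 (mod 8), (2/17) = +1, and (2/17)^4 = +1. Now have (1/17).
(1/17) = 1. Collecting the sign factors: 1.
(1975/2141) = 1, and 2141 is prime, so 1975 is a quadratic residue mod 2141.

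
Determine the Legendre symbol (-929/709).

1

Reduce the numerator: -929 ≡ 489 (mod 709), so (-929/709) = (489/709).
489 ≡ 1 (mod 4), so quadratic reciprocity gives (489/709) = (709/489). Reduce: 709 ≡ 220 (mod 489). Now have (220/489).
Factor out 2: 220 = 2^2·55. Since 489 ≡ 1 (mod 8), (2/489) = +1, and (2/489)^2 = +1. Now have (55/489).
489 ≡ 1 (mod 4), so quadratic reciprocity gives (55/489) = (489/55). Reduce: 489 ≡ 49 (mod 55). Now have (49/55).
49 ≡ 1 (mod 4), so quadratic reciprocity gives (49/55) = (55/49). Reduce: 55 ≡ 6 (mod 49). Now have (6/49).
Factor out 2: 6 = 2·3. Since 49 ≡ 1 (mod 8), (2/49) = +1. Now have (3/49).
49 ≡ 1 (mod 4), so quadratic reciprocity gives (3/49) = (49/3). Reduce: 49 ≡ 1 (mod 3). Now have (1/3).
(1/3) = 1. Collecting the sign factors: 1.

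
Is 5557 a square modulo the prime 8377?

5557 ≡ 1 (mod 4), so quadratic reciprocity gives (5557/8377) = (8377/5557). Reduce: 8377 ≡ 2820 (mod 5557). Now have (2820/5557).
Factor out 2: 2820 = 2^2·705. Since 5557 ≡ 5 (mod 8), (2/5557) = -1, and (2/5557)^2 = +1. Now have (705/5557).
705 ≡ 1 (mod 4), so quadratic reciprocity gives (705/5557) = (5557/705). Reduce: 5557 ≡ 622 (mod 705). Now have (622/705).
Factor out 2: 622 = 2·311. Since 705 ≡ 1 (mod 8), (2/705) = +1. Now have (311/705).
705 ≡ 1 (mod 4), so quadratic reciprocity gives (311/705) = (705/311). Reduce: 705 ≡ 83 (mod 311). Now have (83/311).
Both 83 ≡ 3 and 311 ≡ 3 (mod 4), so reciprocity gives (83/311) = -(311/83). Reduce: 311 ≡ 62 (mod 83). Now have -(62/83).
Factor out 2: 62 = 2·31. Since 83 ≡ 3 (mod 8), (2/83) = -1. Now have (31/83).
Both 31 ≡ 3 and 83 ≡ 3 (mod 4), so reciprocity gives (31/83) = -(83/31). Reduce: 83 ≡ 21 (mod 31). Now have -(21/31).
21 ≡ 1 (mod 4), so quadratic reciprocity gives (21/31) = (31/21). Reduce: 31 ≡ 10 (mod 21). Now have -(10/21).
Factor out 2: 10 = 2·5. Since 21 ≡ 5 (mod 8), (2/21) = -1. Now have (5/21).
5 ≡ 1 (mod 4), so quadratic reciprocity gives (5/21) = (21/5). Reduce: 21 ≡ 1 (mod 5). Now have (1/5).
(1/5) = 1. Collecting the sign factors: 1.
(5557/8377) = 1, and 8377 is prime, so 5557 is a quadratic residue mod 8377.

yes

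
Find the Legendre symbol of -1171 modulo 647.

1

(-1171|647)
  = -(1171|647)    [647 ≡ 3 mod 4 ⇒ (-1|647) = -1]
  = -(524|647)    [1171 ≡ 524 mod 647]
  = -(131|647)    [647 ≡ 7 mod 8 ⇒ (2|647)^2 = +1]
  = (647|131)    [QR: both ≡ 3 mod 4, sign flips]
  = (123|131)    [647 ≡ 123 mod 131]
  = -(131|123)    [QR: both ≡ 3 mod 4, sign flips]
  = -(8|123)    [131 ≡ 8 mod 123]
  = (1|123)    [123 ≡ 3 mod 8 ⇒ (2|123)^3 = -1]
  = 1    [(1|123) = 1]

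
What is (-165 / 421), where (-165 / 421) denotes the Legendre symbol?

1

(-165 / 421)
  = (165 / 421)    [421 ≡ 1 mod 4 ⇒ (-1 / 421) = +1]
  = (421 / 165)    [QR: 165 ≡ 1 mod 4, sign kept]
  = (91 / 165)    [421 ≡ 91 mod 165]
  = (165 / 91)    [QR: 165 ≡ 1 mod 4, sign kept]
  = (74 / 91)    [165 ≡ 74 mod 91]
  = -(37 / 91)    [91 ≡ 3 mod 8 ⇒ (2 / 91) = -1]
  = -(91 / 37)    [QR: 37 ≡ 1 mod 4, sign kept]
  = -(17 / 37)    [91 ≡ 17 mod 37]
  = -(37 / 17)    [QR: 17 ≡ 1 mod 4, sign kept]
  = -(3 / 17)    [37 ≡ 3 mod 17]
  = -(17 / 3)    [QR: 17 ≡ 1 mod 4, sign kept]
  = -(2 / 3)    [17 ≡ 2 mod 3]
  = (1 / 3)    [3 ≡ 3 mod 8 ⇒ (2 / 3) = -1]
  = 1    [(1 / 3) = 1]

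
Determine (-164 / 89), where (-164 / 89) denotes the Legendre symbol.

Reduce the numerator: -164 ≡ 14 (mod 89), so (-164 / 89) = (14 / 89).
Factor out 2: 14 = 2·7. Since 89 ≡ 1 (mod 8), (2 / 89) = +1. Now have (7 / 89).
89 ≡ 1 (mod 4), so quadratic reciprocity gives (7 / 89) = (89 / 7). Reduce: 89 ≡ 5 (mod 7). Now have (5 / 7).
5 ≡ 1 (mod 4), so quadratic reciprocity gives (5 / 7) = (7 / 5). Reduce: 7 ≡ 2 (mod 5). Now have (2 / 5).
Factor out 2: 2 = 2. Since 5 ≡ 5 (mod 8), (2 / 5) = -1. Now have -(1 / 5).
(1 / 5) = 1. Collecting the sign factors: -1.

-1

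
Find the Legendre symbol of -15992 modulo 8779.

-1

Reduce the numerator: -15992 ≡ 1566 (mod 8779), so (-15992|8779) = (1566|8779).
Factor out 2: 1566 = 2·783. Since 8779 ≡ 3 (mod 8), (2|8779) = -1. Now have -(783|8779).
Both 783 ≡ 3 and 8779 ≡ 3 (mod 4), so reciprocity gives (783|8779) = -(8779|783). Reduce: 8779 ≡ 166 (mod 783). Now have (166|783).
Factor out 2: 166 = 2·83. Since 783 ≡ 7 (mod 8), (2|783) = +1. Now have (83|783).
Both 83 ≡ 3 and 783 ≡ 3 (mod 4), so reciprocity gives (83|783) = -(783|83). Reduce: 783 ≡ 36 (mod 83). Now have -(36|83).
Factor out 2: 36 = 2^2·9. Since 83 ≡ 3 (mod 8), (2|83) = -1, and (2|83)^2 = +1. Now have -(9|83).
9 ≡ 1 (mod 4), so quadratic reciprocity gives (9|83) = (83|9). Reduce: 83 ≡ 2 (mod 9). Now have -(2|9).
Factor out 2: 2 = 2. Since 9 ≡ 1 (mod 8), (2|9) = +1. Now have -(1|9).
(1|9) = 1. Collecting the sign factors: -1.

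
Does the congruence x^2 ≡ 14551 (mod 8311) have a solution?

no

Reduce the numerator: 14551 ≡ 6240 (mod 8311), so (14551|8311) = (6240|8311).
Factor out 2: 6240 = 2^5·195. Since 8311 ≡ 7 (mod 8), (2|8311) = +1, and (2|8311)^5 = +1. Now have (195|8311).
Both 195 ≡ 3 and 8311 ≡ 3 (mod 4), so reciprocity gives (195|8311) = -(8311|195). Reduce: 8311 ≡ 121 (mod 195). Now have -(121|195).
121 ≡ 1 (mod 4), so quadratic reciprocity gives (121|195) = (195|121). Reduce: 195 ≡ 74 (mod 121). Now have -(74|121).
Factor out 2: 74 = 2·37. Since 121 ≡ 1 (mod 8), (2|121) = +1. Now have -(37|121).
37 ≡ 1 (mod 4), so quadratic reciprocity gives (37|121) = (121|37). Reduce: 121 ≡ 10 (mod 37). Now have -(10|37).
Factor out 2: 10 = 2·5. Since 37 ≡ 5 (mod 8), (2|37) = -1. Now have (5|37).
5 ≡ 1 (mod 4), so quadratic reciprocity gives (5|37) = (37|5). Reduce: 37 ≡ 2 (mod 5). Now have (2|5).
Factor out 2: 2 = 2. Since 5 ≡ 5 (mod 8), (2|5) = -1. Now have -(1|5).
(1|5) = 1. Collecting the sign factors: -1.
The Legendre symbol is -1, so x^2 ≡ 14551 (mod 8311) has no solution.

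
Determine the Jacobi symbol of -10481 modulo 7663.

Reduce the numerator: -10481 ≡ 4845 (mod 7663), so (-10481|7663) = (4845|7663).
4845 ≡ 1 (mod 4), so quadratic reciprocity gives (4845|7663) = (7663|4845). Reduce: 7663 ≡ 2818 (mod 4845). Now have (2818|4845).
Factor out 2: 2818 = 2·1409. Since 4845 ≡ 5 (mod 8), (2|4845) = -1. Now have -(1409|4845).
1409 ≡ 1 (mod 4), so quadratic reciprocity gives (1409|4845) = (4845|1409). Reduce: 4845 ≡ 618 (mod 1409). Now have -(618|1409).
Factor out 2: 618 = 2·309. Since 1409 ≡ 1 (mod 8), (2|1409) = +1. Now have -(309|1409).
309 ≡ 1 (mod 4), so quadratic reciprocity gives (309|1409) = (1409|309). Reduce: 1409 ≡ 173 (mod 309). Now have -(173|309).
173 ≡ 1 (mod 4), so quadratic reciprocity gives (173|309) = (309|173). Reduce: 309 ≡ 136 (mod 173). Now have -(136|173).
Factor out 2: 136 = 2^3·17. Since 173 ≡ 5 (mod 8), (2|173) = -1, and (2|173)^3 = -1. Now have (17|173).
17 ≡ 1 (mod 4), so quadratic reciprocity gives (17|173) = (173|17). Reduce: 173 ≡ 3 (mod 17). Now have (3|17).
17 ≡ 1 (mod 4), so quadratic reciprocity gives (3|17) = (17|3). Reduce: 17 ≡ 2 (mod 3). Now have (2|3).
Factor out 2: 2 = 2. Since 3 ≡ 3 (mod 8), (2|3) = -1. Now have -(1|3).
(1|3) = 1. Collecting the sign factors: -1.

-1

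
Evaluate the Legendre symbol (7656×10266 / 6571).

By multiplicativity, (7656·10266 / 6571) = (7656 / 6571)·(10266 / 6571).
First factor (7656 / 6571):
(7656 / 6571)
  = (1085 / 6571)    [7656 ≡ 1085 mod 6571]
  = (6571 / 1085)    [QR: 1085 ≡ 1 mod 4, sign kept]
  = (61 / 1085)    [6571 ≡ 61 mod 1085]
  = (1085 / 61)    [QR: 61 ≡ 1 mod 4, sign kept]
  = (48 / 61)    [1085 ≡ 48 mod 61]
  = (3 / 61)    [61 ≡ 5 mod 8 ⇒ (2 / 61)^4 = +1]
  = (61 / 3)    [QR: 61 ≡ 1 mod 4, sign kept]
  = (1 / 3)    [61 ≡ 1 mod 3]
  = 1    [(1 / 3) = 1]
Second factor (10266 / 6571):
(10266 / 6571)
  = (3695 / 6571)    [10266 ≡ 3695 mod 6571]
  = -(6571 / 3695)    [QR: both ≡ 3 mod 4, sign flips]
  = -(2876 / 3695)    [6571 ≡ 2876 mod 3695]
  = -(719 / 3695)    [3695 ≡ 7 mod 8 ⇒ (2 / 3695)^2 = +1]
  = (3695 / 719)    [QR: both ≡ 3 mod 4, sign flips]
  = (100 / 719)    [3695 ≡ 100 mod 719]
  = (25 / 719)    [719 ≡ 7 mod 8 ⇒ (2 / 719)^2 = +1]
  = (719 / 25)    [QR: 25 ≡ 1 mod 4, sign kept]
  = (19 / 25)    [719 ≡ 19 mod 25]
  = (25 / 19)    [QR: 25 ≡ 1 mod 4, sign kept]
  = (6 / 19)    [25 ≡ 6 mod 19]
  = -(3 / 19)    [19 ≡ 3 mod 8 ⇒ (2 / 19) = -1]
  = (19 / 3)    [QR: both ≡ 3 mod 4, sign flips]
  = (1 / 3)    [19 ≡ 1 mod 3]
  = 1    [(1 / 3) = 1]
Product: (1)·(1) = 1.

1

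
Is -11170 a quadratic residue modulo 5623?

(-11170/5623)
  = -(11170/5623)    [5623 ≡ 3 mod 4 ⇒ (-1/5623) = -1]
  = -(5547/5623)    [11170 ≡ 5547 mod 5623]
  = (5623/5547)    [QR: both ≡ 3 mod 4, sign flips]
  = (76/5547)    [5623 ≡ 76 mod 5547]
  = (19/5547)    [5547 ≡ 3 mod 8 ⇒ (2/5547)^2 = +1]
  = -(5547/19)    [QR: both ≡ 3 mod 4, sign flips]
  = -(18/19)    [5547 ≡ 18 mod 19]
  = (9/19)    [19 ≡ 3 mod 8 ⇒ (2/19) = -1]
  = (19/9)    [QR: 9 ≡ 1 mod 4, sign kept]
  = (1/9)    [19 ≡ 1 mod 9]
  = 1    [(1/9) = 1]
The Legendre symbol is 1, so x^2 ≡ -11170 (mod 5623) has solution.

yes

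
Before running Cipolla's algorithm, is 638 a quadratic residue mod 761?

(638/761)
  = (319/761)    [761 ≡ 1 mod 8 ⇒ (2/761) = +1]
  = (761/319)    [QR: 761 ≡ 1 mod 4, sign kept]
  = (123/319)    [761 ≡ 123 mod 319]
  = -(319/123)    [QR: both ≡ 3 mod 4, sign flips]
  = -(73/123)    [319 ≡ 73 mod 123]
  = -(123/73)    [QR: 73 ≡ 1 mod 4, sign kept]
  = -(50/73)    [123 ≡ 50 mod 73]
  = -(25/73)    [73 ≡ 1 mod 8 ⇒ (2/73) = +1]
  = -(73/25)    [QR: 25 ≡ 1 mod 4, sign kept]
  = -(23/25)    [73 ≡ 23 mod 25]
  = -(25/23)    [QR: 25 ≡ 1 mod 4, sign kept]
  = -(2/23)    [25 ≡ 2 mod 23]
  = -(1/23)    [23 ≡ 7 mod 8 ⇒ (2/23) = +1]
  = -1    [(1/23) = 1]
(638/761) = -1, and 761 is prime, so 638 is not a quadratic residue mod 761.

no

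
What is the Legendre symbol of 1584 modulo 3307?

1

Factor out 2: 1584 = 2^4·99. Since 3307 ≡ 3 (mod 8), (2/3307) = -1, and (2/3307)^4 = +1. Now have (99/3307).
Both 99 ≡ 3 and 3307 ≡ 3 (mod 4), so reciprocity gives (99/3307) = -(3307/99). Reduce: 3307 ≡ 40 (mod 99). Now have -(40/99).
Factor out 2: 40 = 2^3·5. Since 99 ≡ 3 (mod 8), (2/99) = -1, and (2/99)^3 = -1. Now have (5/99).
5 ≡ 1 (mod 4), so quadratic reciprocity gives (5/99) = (99/5). Reduce: 99 ≡ 4 (mod 5). Now have (4/5).
Factor out 2: 4 = 2^2. Since 5 ≡ 5 (mod 8), (2/5) = -1, and (2/5)^2 = +1. Now have (1/5).
(1/5) = 1. Collecting the sign factors: 1.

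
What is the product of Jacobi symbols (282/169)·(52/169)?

By multiplicativity, (282·52/169) = (282/169)·(52/169).
First factor (282/169):
Reduce the numerator: 282 ≡ 113 (mod 169), so (282/169) = (113/169).
113 ≡ 1 (mod 4), so quadratic reciprocity gives (113/169) = (169/113). Reduce: 169 ≡ 56 (mod 113). Now have (56/113).
Factor out 2: 56 = 2^3·7. Since 113 ≡ 1 (mod 8), (2/113) = +1, and (2/113)^3 = +1. Now have (7/113).
113 ≡ 1 (mod 4), so quadratic reciprocity gives (7/113) = (113/7). Reduce: 113 ≡ 1 (mod 7). Now have (1/7).
(1/7) = 1. Collecting the sign factors: 1.
Second factor (52/169):
Factor out 2: 52 = 2^2·13. Since 169 ≡ 1 (mod 8), (2/169) = +1, and (2/169)^2 = +1. Now have (13/169).
13 ≡ 1 (mod 4), so quadratic reciprocity gives (13/169) = (169/13). Reduce: 169 ≡ 0 (mod 13). Now have (0/13).
The numerator is now 0 with denominator 13 > 1: the symbol is 0.
Product: (1)·(0) = 0.

0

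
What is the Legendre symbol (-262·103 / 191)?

By multiplicativity, (-262·103 / 191) = (-262 / 191)·(103 / 191).
First factor (-262 / 191):
(-262 / 191)
  = -(262 / 191)    [191 ≡ 3 mod 4 ⇒ (-1 / 191) = -1]
  = -(71 / 191)    [262 ≡ 71 mod 191]
  = (191 / 71)    [QR: both ≡ 3 mod 4, sign flips]
  = (49 / 71)    [191 ≡ 49 mod 71]
  = (71 / 49)    [QR: 49 ≡ 1 mod 4, sign kept]
  = (22 / 49)    [71 ≡ 22 mod 49]
  = (11 / 49)    [49 ≡ 1 mod 8 ⇒ (2 / 49) = +1]
  = (49 / 11)    [QR: 49 ≡ 1 mod 4, sign kept]
  = (5 / 11)    [49 ≡ 5 mod 11]
  = (11 / 5)    [QR: 5 ≡ 1 mod 4, sign kept]
  = (1 / 5)    [11 ≡ 1 mod 5]
  = 1    [(1 / 5) = 1]
Second factor (103 / 191):
(103 / 191)
  = -(191 / 103)    [QR: both ≡ 3 mod 4, sign flips]
  = -(88 / 103)    [191 ≡ 88 mod 103]
  = -(11 / 103)    [103 ≡ 7 mod 8 ⇒ (2 / 103)^3 = +1]
  = (103 / 11)    [QR: both ≡ 3 mod 4, sign flips]
  = (4 / 11)    [103 ≡ 4 mod 11]
  = (1 / 11)    [11 ≡ 3 mod 8 ⇒ (2 / 11)^2 = +1]
  = 1    [(1 / 11) = 1]
Product: (1)·(1) = 1.

1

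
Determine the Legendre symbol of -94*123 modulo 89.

By multiplicativity, (-94·123/89) = (-94/89)·(123/89).
First factor (-94/89):
(-94/89)
  = (94/89)    [89 ≡ 1 mod 4 ⇒ (-1/89) = +1]
  = (5/89)    [94 ≡ 5 mod 89]
  = (89/5)    [QR: 5 ≡ 1 mod 4, sign kept]
  = (4/5)    [89 ≡ 4 mod 5]
  = (1/5)    [5 ≡ 5 mod 8 ⇒ (2/5)^2 = +1]
  = 1    [(1/5) = 1]
Second factor (123/89):
(123/89)
  = (34/89)    [123 ≡ 34 mod 89]
  = (17/89)    [89 ≡ 1 mod 8 ⇒ (2/89) = +1]
  = (89/17)    [QR: 17 ≡ 1 mod 4, sign kept]
  = (4/17)    [89 ≡ 4 mod 17]
  = (1/17)    [17 ≡ 1 mod 8 ⇒ (2/17)^2 = +1]
  = 1    [(1/17) = 1]
Product: (1)·(1) = 1.

1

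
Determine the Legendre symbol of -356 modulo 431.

Pull out -1: (-356/431) = (-1/431)·(356/431). Since 431 ≡ 3 (mod 4), (-1/431) = -1. Now have -(356/431).
Factor out 2: 356 = 2^2·89. Since 431 ≡ 7 (mod 8), (2/431) = +1, and (2/431)^2 = +1. Now have -(89/431).
89 ≡ 1 (mod 4), so quadratic reciprocity gives (89/431) = (431/89). Reduce: 431 ≡ 75 (mod 89). Now have -(75/89).
89 ≡ 1 (mod 4), so quadratic reciprocity gives (75/89) = (89/75). Reduce: 89 ≡ 14 (mod 75). Now have -(14/75).
Factor out 2: 14 = 2·7. Since 75 ≡ 3 (mod 8), (2/75) = -1. Now have (7/75).
Both 7 ≡ 3 and 75 ≡ 3 (mod 4), so reciprocity gives (7/75) = -(75/7). Reduce: 75 ≡ 5 (mod 7). Now have -(5/7).
5 ≡ 1 (mod 4), so quadratic reciprocity gives (5/7) = (7/5). Reduce: 7 ≡ 2 (mod 5). Now have -(2/5).
Factor out 2: 2 = 2. Since 5 ≡ 5 (mod 8), (2/5) = -1. Now have (1/5).
(1/5) = 1. Collecting the sign factors: 1.

1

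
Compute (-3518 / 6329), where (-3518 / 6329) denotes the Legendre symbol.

-1

(-3518 / 6329)
  = (2811 / 6329)    [-3518 ≡ 2811 mod 6329]
  = (6329 / 2811)    [QR: 6329 ≡ 1 mod 4, sign kept]
  = (707 / 2811)    [6329 ≡ 707 mod 2811]
  = -(2811 / 707)    [QR: both ≡ 3 mod 4, sign flips]
  = -(690 / 707)    [2811 ≡ 690 mod 707]
  = (345 / 707)    [707 ≡ 3 mod 8 ⇒ (2 / 707) = -1]
  = (707 / 345)    [QR: 345 ≡ 1 mod 4, sign kept]
  = (17 / 345)    [707 ≡ 17 mod 345]
  = (345 / 17)    [QR: 17 ≡ 1 mod 4, sign kept]
  = (5 / 17)    [345 ≡ 5 mod 17]
  = (17 / 5)    [QR: 5 ≡ 1 mod 4, sign kept]
  = (2 / 5)    [17 ≡ 2 mod 5]
  = -(1 / 5)    [5 ≡ 5 mod 8 ⇒ (2 / 5) = -1]
  = -1    [(1 / 5) = 1]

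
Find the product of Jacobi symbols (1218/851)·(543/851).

1

By multiplicativity, (1218·543/851) = (1218/851)·(543/851).
First factor (1218/851):
(1218/851)
  = (367/851)    [1218 ≡ 367 mod 851]
  = -(851/367)    [QR: both ≡ 3 mod 4, sign flips]
  = -(117/367)    [851 ≡ 117 mod 367]
  = -(367/117)    [QR: 117 ≡ 1 mod 4, sign kept]
  = -(16/117)    [367 ≡ 16 mod 117]
  = -(1/117)    [117 ≡ 5 mod 8 ⇒ (2/117)^4 = +1]
  = -1    [(1/117) = 1]
Second factor (543/851):
(543/851)
  = -(851/543)    [QR: both ≡ 3 mod 4, sign flips]
  = -(308/543)    [851 ≡ 308 mod 543]
  = -(77/543)    [543 ≡ 7 mod 8 ⇒ (2/543)^2 = +1]
  = -(543/77)    [QR: 77 ≡ 1 mod 4, sign kept]
  = -(4/77)    [543 ≡ 4 mod 77]
  = -(1/77)    [77 ≡ 5 mod 8 ⇒ (2/77)^2 = +1]
  = -1    [(1/77) = 1]
Product: (-1)·(-1) = 1.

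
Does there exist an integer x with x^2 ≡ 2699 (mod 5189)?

no

(2699/5189)
  = (5189/2699)    [QR: 5189 ≡ 1 mod 4, sign kept]
  = (2490/2699)    [5189 ≡ 2490 mod 2699]
  = -(1245/2699)    [2699 ≡ 3 mod 8 ⇒ (2/2699) = -1]
  = -(2699/1245)    [QR: 1245 ≡ 1 mod 4, sign kept]
  = -(209/1245)    [2699 ≡ 209 mod 1245]
  = -(1245/209)    [QR: 209 ≡ 1 mod 4, sign kept]
  = -(200/209)    [1245 ≡ 200 mod 209]
  = -(25/209)    [209 ≡ 1 mod 8 ⇒ (2/209)^3 = +1]
  = -(209/25)    [QR: 25 ≡ 1 mod 4, sign kept]
  = -(9/25)    [209 ≡ 9 mod 25]
  = -(25/9)    [QR: 9 ≡ 1 mod 4, sign kept]
  = -(7/9)    [25 ≡ 7 mod 9]
  = -(9/7)    [QR: 9 ≡ 1 mod 4, sign kept]
  = -(2/7)    [9 ≡ 2 mod 7]
  = -(1/7)    [7 ≡ 7 mod 8 ⇒ (2/7) = +1]
  = -1    [(1/7) = 1]
(2699/5189) = -1, and 5189 is prime, so 2699 is not a quadratic residue mod 5189.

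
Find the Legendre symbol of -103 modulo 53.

-1

Reduce the numerator: -103 ≡ 3 (mod 53), so (-103/53) = (3/53).
53 ≡ 1 (mod 4), so quadratic reciprocity gives (3/53) = (53/3). Reduce: 53 ≡ 2 (mod 3). Now have (2/3).
Factor out 2: 2 = 2. Since 3 ≡ 3 (mod 8), (2/3) = -1. Now have -(1/3).
(1/3) = 1. Collecting the sign factors: -1.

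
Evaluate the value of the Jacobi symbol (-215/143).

Pull out -1: (-215/143) = (-1/143)·(215/143). Since 143 ≡ 3 (mod 4), (-1/143) = -1. Now have -(215/143).
Reduce the numerator: 215 ≡ 72 (mod 143), so (215/143) = (72/143).
Factor out 2: 72 = 2^3·9. Since 143 ≡ 7 (mod 8), (2/143) = +1, and (2/143)^3 = +1. Now have -(9/143).
9 ≡ 1 (mod 4), so quadratic reciprocity gives (9/143) = (143/9). Reduce: 143 ≡ 8 (mod 9). Now have -(8/9).
Factor out 2: 8 = 2^3. Since 9 ≡ 1 (mod 8), (2/9) = +1, and (2/9)^3 = +1. Now have -(1/9).
(1/9) = 1. Collecting the sign factors: -1.

-1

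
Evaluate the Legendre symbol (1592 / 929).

(1592 / 929)
  = (663 / 929)    [1592 ≡ 663 mod 929]
  = (929 / 663)    [QR: 929 ≡ 1 mod 4, sign kept]
  = (266 / 663)    [929 ≡ 266 mod 663]
  = (133 / 663)    [663 ≡ 7 mod 8 ⇒ (2 / 663) = +1]
  = (663 / 133)    [QR: 133 ≡ 1 mod 4, sign kept]
  = (131 / 133)    [663 ≡ 131 mod 133]
  = (133 / 131)    [QR: 133 ≡ 1 mod 4, sign kept]
  = (2 / 131)    [133 ≡ 2 mod 131]
  = -(1 / 131)    [131 ≡ 3 mod 8 ⇒ (2 / 131) = -1]
  = -1    [(1 / 131) = 1]

-1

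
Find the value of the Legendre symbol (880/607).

(880/607)
  = (273/607)    [880 ≡ 273 mod 607]
  = (607/273)    [QR: 273 ≡ 1 mod 4, sign kept]
  = (61/273)    [607 ≡ 61 mod 273]
  = (273/61)    [QR: 61 ≡ 1 mod 4, sign kept]
  = (29/61)    [273 ≡ 29 mod 61]
  = (61/29)    [QR: 29 ≡ 1 mod 4, sign kept]
  = (3/29)    [61 ≡ 3 mod 29]
  = (29/3)    [QR: 29 ≡ 1 mod 4, sign kept]
  = (2/3)    [29 ≡ 2 mod 3]
  = -(1/3)    [3 ≡ 3 mod 8 ⇒ (2/3) = -1]
  = -1    [(1/3) = 1]

-1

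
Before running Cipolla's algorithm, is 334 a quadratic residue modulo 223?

no

(334/223)
  = (111/223)    [334 ≡ 111 mod 223]
  = -(223/111)    [QR: both ≡ 3 mod 4, sign flips]
  = -(1/111)    [223 ≡ 1 mod 111]
  = -1    [(1/111) = 1]
(334/223) = -1, and 223 is prime, so 334 is not a quadratic residue mod 223.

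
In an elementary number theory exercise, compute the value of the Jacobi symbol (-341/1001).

0

(-341/1001)
  = (660/1001)    [-341 ≡ 660 mod 1001]
  = (165/1001)    [1001 ≡ 1 mod 8 ⇒ (2/1001)^2 = +1]
  = (1001/165)    [QR: 165 ≡ 1 mod 4, sign kept]
  = (11/165)    [1001 ≡ 11 mod 165]
  = (165/11)    [QR: 165 ≡ 1 mod 4, sign kept]
  = (0/11)    [165 ≡ 0 mod 11]
  = 0    [numerator 0, gcd > 1]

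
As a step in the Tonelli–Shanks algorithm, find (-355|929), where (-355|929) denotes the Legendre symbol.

(-355|929)
  = (355|929)    [929 ≡ 1 mod 4 ⇒ (-1|929) = +1]
  = (929|355)    [QR: 929 ≡ 1 mod 4, sign kept]
  = (219|355)    [929 ≡ 219 mod 355]
  = -(355|219)    [QR: both ≡ 3 mod 4, sign flips]
  = -(136|219)    [355 ≡ 136 mod 219]
  = (17|219)    [219 ≡ 3 mod 8 ⇒ (2|219)^3 = -1]
  = (219|17)    [QR: 17 ≡ 1 mod 4, sign kept]
  = (15|17)    [219 ≡ 15 mod 17]
  = (17|15)    [QR: 17 ≡ 1 mod 4, sign kept]
  = (2|15)    [17 ≡ 2 mod 15]
  = (1|15)    [15 ≡ 7 mod 8 ⇒ (2|15) = +1]
  = 1    [(1|15) = 1]

1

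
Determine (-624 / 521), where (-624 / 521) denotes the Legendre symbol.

(-624 / 521)
  = (624 / 521)    [521 ≡ 1 mod 4 ⇒ (-1 / 521) = +1]
  = (103 / 521)    [624 ≡ 103 mod 521]
  = (521 / 103)    [QR: 521 ≡ 1 mod 4, sign kept]
  = (6 / 103)    [521 ≡ 6 mod 103]
  = (3 / 103)    [103 ≡ 7 mod 8 ⇒ (2 / 103) = +1]
  = -(103 / 3)    [QR: both ≡ 3 mod 4, sign flips]
  = -(1 / 3)    [103 ≡ 1 mod 3]
  = -1    [(1 / 3) = 1]

-1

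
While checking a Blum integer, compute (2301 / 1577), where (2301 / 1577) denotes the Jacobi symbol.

Reduce the numerator: 2301 ≡ 724 (mod 1577), so (2301 / 1577) = (724 / 1577).
Factor out 2: 724 = 2^2·181. Since 1577 ≡ 1 (mod 8), (2 / 1577) = +1, and (2 / 1577)^2 = +1. Now have (181 / 1577).
181 ≡ 1 (mod 4), so quadratic reciprocity gives (181 / 1577) = (1577 / 181). Reduce: 1577 ≡ 129 (mod 181). Now have (129 / 181).
129 ≡ 1 (mod 4), so quadratic reciprocity gives (129 / 181) = (181 / 129). Reduce: 181 ≡ 52 (mod 129). Now have (52 / 129).
Factor out 2: 52 = 2^2·13. Since 129 ≡ 1 (mod 8), (2 / 129) = +1, and (2 / 129)^2 = +1. Now have (13 / 129).
13 ≡ 1 (mod 4), so quadratic reciprocity gives (13 / 129) = (129 / 13). Reduce: 129 ≡ 12 (mod 13). Now have (12 / 13).
Factor out 2: 12 = 2^2·3. Since 13 ≡ 5 (mod 8), (2 / 13) = -1, and (2 / 13)^2 = +1. Now have (3 / 13).
13 ≡ 1 (mod 4), so quadratic reciprocity gives (3 / 13) = (13 / 3). Reduce: 13 ≡ 1 (mod 3). Now have (1 / 3).
(1 / 3) = 1. Collecting the sign factors: 1.

1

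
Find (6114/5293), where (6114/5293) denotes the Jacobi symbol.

(6114/5293)
  = (821/5293)    [6114 ≡ 821 mod 5293]
  = (5293/821)    [QR: 821 ≡ 1 mod 4, sign kept]
  = (367/821)    [5293 ≡ 367 mod 821]
  = (821/367)    [QR: 821 ≡ 1 mod 4, sign kept]
  = (87/367)    [821 ≡ 87 mod 367]
  = -(367/87)    [QR: both ≡ 3 mod 4, sign flips]
  = -(19/87)    [367 ≡ 19 mod 87]
  = (87/19)    [QR: both ≡ 3 mod 4, sign flips]
  = (11/19)    [87 ≡ 11 mod 19]
  = -(19/11)    [QR: both ≡ 3 mod 4, sign flips]
  = -(8/11)    [19 ≡ 8 mod 11]
  = (1/11)    [11 ≡ 3 mod 8 ⇒ (2/11)^3 = -1]
  = 1    [(1/11) = 1]

1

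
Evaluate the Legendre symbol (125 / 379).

(125 / 379)
  = (379 / 125)    [QR: 125 ≡ 1 mod 4, sign kept]
  = (4 / 125)    [379 ≡ 4 mod 125]
  = (1 / 125)    [125 ≡ 5 mod 8 ⇒ (2 / 125)^2 = +1]
  = 1    [(1 / 125) = 1]

1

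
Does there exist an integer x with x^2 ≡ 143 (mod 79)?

yes

(143|79)
  = (64|79)    [143 ≡ 64 mod 79]
  = (1|79)    [79 ≡ 7 mod 8 ⇒ (2|79)^6 = +1]
  = 1    [(1|79) = 1]
The Legendre symbol is 1, so x^2 ≡ 143 (mod 79) has solution.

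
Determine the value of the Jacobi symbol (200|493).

-1

(200|493)
  = -(25|493)    [493 ≡ 5 mod 8 ⇒ (2|493)^3 = -1]
  = -(493|25)    [QR: 25 ≡ 1 mod 4, sign kept]
  = -(18|25)    [493 ≡ 18 mod 25]
  = -(9|25)    [25 ≡ 1 mod 8 ⇒ (2|25) = +1]
  = -(25|9)    [QR: 9 ≡ 1 mod 4, sign kept]
  = -(7|9)    [25 ≡ 7 mod 9]
  = -(9|7)    [QR: 9 ≡ 1 mod 4, sign kept]
  = -(2|7)    [9 ≡ 2 mod 7]
  = -(1|7)    [7 ≡ 7 mod 8 ⇒ (2|7) = +1]
  = -1    [(1|7) = 1]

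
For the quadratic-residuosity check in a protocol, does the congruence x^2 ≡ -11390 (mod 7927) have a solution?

yes

(-11390/7927)
  = (4464/7927)    [-11390 ≡ 4464 mod 7927]
  = (279/7927)    [7927 ≡ 7 mod 8 ⇒ (2/7927)^4 = +1]
  = -(7927/279)    [QR: both ≡ 3 mod 4, sign flips]
  = -(115/279)    [7927 ≡ 115 mod 279]
  = (279/115)    [QR: both ≡ 3 mod 4, sign flips]
  = (49/115)    [279 ≡ 49 mod 115]
  = (115/49)    [QR: 49 ≡ 1 mod 4, sign kept]
  = (17/49)    [115 ≡ 17 mod 49]
  = (49/17)    [QR: 17 ≡ 1 mod 4, sign kept]
  = (15/17)    [49 ≡ 15 mod 17]
  = (17/15)    [QR: 17 ≡ 1 mod 4, sign kept]
  = (2/15)    [17 ≡ 2 mod 15]
  = (1/15)    [15 ≡ 7 mod 8 ⇒ (2/15) = +1]
  = 1    [(1/15) = 1]
(-11390/7927) = 1, and 7927 is prime, so -11390 is a quadratic residue mod 7927.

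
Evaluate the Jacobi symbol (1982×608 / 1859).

By multiplicativity, (1982·608 / 1859) = (1982 / 1859)·(608 / 1859).
First factor (1982 / 1859):
Reduce the numerator: 1982 ≡ 123 (mod 1859), so (1982 / 1859) = (123 / 1859).
Both 123 ≡ 3 and 1859 ≡ 3 (mod 4), so reciprocity gives (123 / 1859) = -(1859 / 123). Reduce: 1859 ≡ 14 (mod 123). Now have -(14 / 123).
Factor out 2: 14 = 2·7. Since 123 ≡ 3 (mod 8), (2 / 123) = -1. Now have (7 / 123).
Both 7 ≡ 3 and 123 ≡ 3 (mod 4), so reciprocity gives (7 / 123) = -(123 / 7). Reduce: 123 ≡ 4 (mod 7). Now have -(4 / 7).
Factor out 2: 4 = 2^2. Since 7 ≡ 7 (mod 8), (2 / 7) = +1, and (2 / 7)^2 = +1. Now have -(1 / 7).
(1 / 7) = 1. Collecting the sign factors: -1.
Second factor (608 / 1859):
Factor out 2: 608 = 2^5·19. Since 1859 ≡ 3 (mod 8), (2 / 1859) = -1, and (2 / 1859)^5 = -1. Now have -(19 / 1859).
Both 19 ≡ 3 and 1859 ≡ 3 (mod 4), so reciprocity gives (19 / 1859) = -(1859 / 19). Reduce: 1859 ≡ 16 (mod 19). Now have (16 / 19).
Factor out 2: 16 = 2^4. Since 19 ≡ 3 (mod 8), (2 / 19) = -1, and (2 / 19)^4 = +1. Now have (1 / 19).
(1 / 19) = 1. Collecting the sign factors: 1.
Product: (-1)·(1) = -1.

-1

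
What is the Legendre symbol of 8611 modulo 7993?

-1

Reduce the numerator: 8611 ≡ 618 (mod 7993), so (8611 / 7993) = (618 / 7993).
Factor out 2: 618 = 2·309. Since 7993 ≡ 1 (mod 8), (2 / 7993) = +1. Now have (309 / 7993).
309 ≡ 1 (mod 4), so quadratic reciprocity gives (309 / 7993) = (7993 / 309). Reduce: 7993 ≡ 268 (mod 309). Now have (268 / 309).
Factor out 2: 268 = 2^2·67. Since 309 ≡ 5 (mod 8), (2 / 309) = -1, and (2 / 309)^2 = +1. Now have (67 / 309).
309 ≡ 1 (mod 4), so quadratic reciprocity gives (67 / 309) = (309 / 67). Reduce: 309 ≡ 41 (mod 67). Now have (41 / 67).
41 ≡ 1 (mod 4), so quadratic reciprocity gives (41 / 67) = (67 / 41). Reduce: 67 ≡ 26 (mod 41). Now have (26 / 41).
Factor out 2: 26 = 2·13. Since 41 ≡ 1 (mod 8), (2 / 41) = +1. Now have (13 / 41).
13 ≡ 1 (mod 4), so quadratic reciprocity gives (13 / 41) = (41 / 13). Reduce: 41 ≡ 2 (mod 13). Now have (2 / 13).
Factor out 2: 2 = 2. Since 13 ≡ 5 (mod 8), (2 / 13) = -1. Now have -(1 / 13).
(1 / 13) = 1. Collecting the sign factors: -1.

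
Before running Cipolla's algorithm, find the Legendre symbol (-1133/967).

Pull out -1: (-1133/967) = (-1/967)·(1133/967). Since 967 ≡ 3 (mod 4), (-1/967) = -1. Now have -(1133/967).
Reduce the numerator: 1133 ≡ 166 (mod 967), so (1133/967) = (166/967).
Factor out 2: 166 = 2·83. Since 967 ≡ 7 (mod 8), (2/967) = +1. Now have -(83/967).
Both 83 ≡ 3 and 967 ≡ 3 (mod 4), so reciprocity gives (83/967) = -(967/83). Reduce: 967 ≡ 54 (mod 83). Now have (54/83).
Factor out 2: 54 = 2·27. Since 83 ≡ 3 (mod 8), (2/83) = -1. Now have -(27/83).
Both 27 ≡ 3 and 83 ≡ 3 (mod 4), so reciprocity gives (27/83) = -(83/27). Reduce: 83 ≡ 2 (mod 27). Now have (2/27).
Factor out 2: 2 = 2. Since 27 ≡ 3 (mod 8), (2/27) = -1. Now have -(1/27).
(1/27) = 1. Collecting the sign factors: -1.

-1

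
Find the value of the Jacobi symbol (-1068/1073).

Reduce the numerator: -1068 ≡ 5 (mod 1073), so (-1068/1073) = (5/1073).
5 ≡ 1 (mod 4), so quadratic reciprocity gives (5/1073) = (1073/5). Reduce: 1073 ≡ 3 (mod 5). Now have (3/5).
5 ≡ 1 (mod 4), so quadratic reciprocity gives (3/5) = (5/3). Reduce: 5 ≡ 2 (mod 3). Now have (2/3).
Factor out 2: 2 = 2. Since 3 ≡ 3 (mod 8), (2/3) = -1. Now have -(1/3).
(1/3) = 1. Collecting the sign factors: -1.

-1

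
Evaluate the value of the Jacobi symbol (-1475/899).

-1

Reduce the numerator: -1475 ≡ 323 (mod 899), so (-1475/899) = (323/899).
Both 323 ≡ 3 and 899 ≡ 3 (mod 4), so reciprocity gives (323/899) = -(899/323). Reduce: 899 ≡ 253 (mod 323). Now have -(253/323).
253 ≡ 1 (mod 4), so quadratic reciprocity gives (253/323) = (323/253). Reduce: 323 ≡ 70 (mod 253). Now have -(70/253).
Factor out 2: 70 = 2·35. Since 253 ≡ 5 (mod 8), (2/253) = -1. Now have (35/253).
253 ≡ 1 (mod 4), so quadratic reciprocity gives (35/253) = (253/35). Reduce: 253 ≡ 8 (mod 35). Now have (8/35).
Factor out 2: 8 = 2^3. Since 35 ≡ 3 (mod 8), (2/35) = -1, and (2/35)^3 = -1. Now have -(1/35).
(1/35) = 1. Collecting the sign factors: -1.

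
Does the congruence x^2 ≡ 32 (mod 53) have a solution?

Factor out 2: 32 = 2^5. Since 53 ≡ 5 (mod 8), (2/53) = -1, and (2/53)^5 = -1. Now have -(1/53).
(1/53) = 1. Collecting the sign factors: -1.
(32/53) = -1, and 53 is prime, so 32 is not a quadratic residue mod 53.

no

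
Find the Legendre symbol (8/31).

1

(8/31)
  = (1/31)    [31 ≡ 7 mod 8 ⇒ (2/31)^3 = +1]
  = 1    [(1/31) = 1]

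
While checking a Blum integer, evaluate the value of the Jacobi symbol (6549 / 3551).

1

Reduce the numerator: 6549 ≡ 2998 (mod 3551), so (6549 / 3551) = (2998 / 3551).
Factor out 2: 2998 = 2·1499. Since 3551 ≡ 7 (mod 8), (2 / 3551) = +1. Now have (1499 / 3551).
Both 1499 ≡ 3 and 3551 ≡ 3 (mod 4), so reciprocity gives (1499 / 3551) = -(3551 / 1499). Reduce: 3551 ≡ 553 (mod 1499). Now have -(553 / 1499).
553 ≡ 1 (mod 4), so quadratic reciprocity gives (553 / 1499) = (1499 / 553). Reduce: 1499 ≡ 393 (mod 553). Now have -(393 / 553).
393 ≡ 1 (mod 4), so quadratic reciprocity gives (393 / 553) = (553 / 393). Reduce: 553 ≡ 160 (mod 393). Now have -(160 / 393).
Factor out 2: 160 = 2^5·5. Since 393 ≡ 1 (mod 8), (2 / 393) = +1, and (2 / 393)^5 = +1. Now have -(5 / 393).
5 ≡ 1 (mod 4), so quadratic reciprocity gives (5 / 393) = (393 / 5). Reduce: 393 ≡ 3 (mod 5). Now have -(3 / 5).
5 ≡ 1 (mod 4), so quadratic reciprocity gives (3 / 5) = (5 / 3). Reduce: 5 ≡ 2 (mod 3). Now have -(2 / 3).
Factor out 2: 2 = 2. Since 3 ≡ 3 (mod 8), (2 / 3) = -1. Now have (1 / 3).
(1 / 3) = 1. Collecting the sign factors: 1.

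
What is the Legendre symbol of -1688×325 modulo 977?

By multiplicativity, (-1688·325/977) = (-1688/977)·(325/977).
First factor (-1688/977):
(-1688/977)
  = (1688/977)    [977 ≡ 1 mod 4 ⇒ (-1/977) = +1]
  = (711/977)    [1688 ≡ 711 mod 977]
  = (977/711)    [QR: 977 ≡ 1 mod 4, sign kept]
  = (266/711)    [977 ≡ 266 mod 711]
  = (133/711)    [711 ≡ 7 mod 8 ⇒ (2/711) = +1]
  = (711/133)    [QR: 133 ≡ 1 mod 4, sign kept]
  = (46/133)    [711 ≡ 46 mod 133]
  = -(23/133)    [133 ≡ 5 mod 8 ⇒ (2/133) = -1]
  = -(133/23)    [QR: 133 ≡ 1 mod 4, sign kept]
  = -(18/23)    [133 ≡ 18 mod 23]
  = -(9/23)    [23 ≡ 7 mod 8 ⇒ (2/23) = +1]
  = -(23/9)    [QR: 9 ≡ 1 mod 4, sign kept]
  = -(5/9)    [23 ≡ 5 mod 9]
  = -(9/5)    [QR: 5 ≡ 1 mod 4, sign kept]
  = -(4/5)    [9 ≡ 4 mod 5]
  = -(1/5)    [5 ≡ 5 mod 8 ⇒ (2/5)^2 = +1]
  = -1    [(1/5) = 1]
Second factor (325/977):
(325/977)
  = (977/325)    [QR: 325 ≡ 1 mod 4, sign kept]
  = (2/325)    [977 ≡ 2 mod 325]
  = -(1/325)    [325 ≡ 5 mod 8 ⇒ (2/325) = -1]
  = -1    [(1/325) = 1]
Product: (-1)·(-1) = 1.

1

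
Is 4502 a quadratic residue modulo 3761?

yes

(4502/3761)
  = (741/3761)    [4502 ≡ 741 mod 3761]
  = (3761/741)    [QR: 741 ≡ 1 mod 4, sign kept]
  = (56/741)    [3761 ≡ 56 mod 741]
  = -(7/741)    [741 ≡ 5 mod 8 ⇒ (2/741)^3 = -1]
  = -(741/7)    [QR: 741 ≡ 1 mod 4, sign kept]
  = -(6/7)    [741 ≡ 6 mod 7]
  = -(3/7)    [7 ≡ 7 mod 8 ⇒ (2/7) = +1]
  = (7/3)    [QR: both ≡ 3 mod 4, sign flips]
  = (1/3)    [7 ≡ 1 mod 3]
  = 1    [(1/3) = 1]
The Legendre symbol is 1, so x^2 ≡ 4502 (mod 3761) has solution.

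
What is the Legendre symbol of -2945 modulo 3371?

-1

(-2945 / 3371)
  = (426 / 3371)    [-2945 ≡ 426 mod 3371]
  = -(213 / 3371)    [3371 ≡ 3 mod 8 ⇒ (2 / 3371) = -1]
  = -(3371 / 213)    [QR: 213 ≡ 1 mod 4, sign kept]
  = -(176 / 213)    [3371 ≡ 176 mod 213]
  = -(11 / 213)    [213 ≡ 5 mod 8 ⇒ (2 / 213)^4 = +1]
  = -(213 / 11)    [QR: 213 ≡ 1 mod 4, sign kept]
  = -(4 / 11)    [213 ≡ 4 mod 11]
  = -(1 / 11)    [11 ≡ 3 mod 8 ⇒ (2 / 11)^2 = +1]
  = -1    [(1 / 11) = 1]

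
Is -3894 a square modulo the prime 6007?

yes

Reduce the numerator: -3894 ≡ 2113 (mod 6007), so (-3894|6007) = (2113|6007).
2113 ≡ 1 (mod 4), so quadratic reciprocity gives (2113|6007) = (6007|2113). Reduce: 6007 ≡ 1781 (mod 2113). Now have (1781|2113).
1781 ≡ 1 (mod 4), so quadratic reciprocity gives (1781|2113) = (2113|1781). Reduce: 2113 ≡ 332 (mod 1781). Now have (332|1781).
Factor out 2: 332 = 2^2·83. Since 1781 ≡ 5 (mod 8), (2|1781) = -1, and (2|1781)^2 = +1. Now have (83|1781).
1781 ≡ 1 (mod 4), so quadratic reciprocity gives (83|1781) = (1781|83). Reduce: 1781 ≡ 38 (mod 83). Now have (38|83).
Factor out 2: 38 = 2·19. Since 83 ≡ 3 (mod 8), (2|83) = -1. Now have -(19|83).
Both 19 ≡ 3 and 83 ≡ 3 (mod 4), so reciprocity gives (19|83) = -(83|19). Reduce: 83 ≡ 7 (mod 19). Now have (7|19).
Both 7 ≡ 3 and 19 ≡ 3 (mod 4), so reciprocity gives (7|19) = -(19|7). Reduce: 19 ≡ 5 (mod 7). Now have -(5|7).
5 ≡ 1 (mod 4), so quadratic reciprocity gives (5|7) = (7|5). Reduce: 7 ≡ 2 (mod 5). Now have -(2|5).
Factor out 2: 2 = 2. Since 5 ≡ 5 (mod 8), (2|5) = -1. Now have (1|5).
(1|5) = 1. Collecting the sign factors: 1.
(-3894|6007) = 1, and 6007 is prime, so -3894 is a quadratic residue mod 6007.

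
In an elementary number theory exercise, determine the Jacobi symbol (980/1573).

-1

(980/1573)
  = (245/1573)    [1573 ≡ 5 mod 8 ⇒ (2/1573)^2 = +1]
  = (1573/245)    [QR: 245 ≡ 1 mod 4, sign kept]
  = (103/245)    [1573 ≡ 103 mod 245]
  = (245/103)    [QR: 245 ≡ 1 mod 4, sign kept]
  = (39/103)    [245 ≡ 39 mod 103]
  = -(103/39)    [QR: both ≡ 3 mod 4, sign flips]
  = -(25/39)    [103 ≡ 25 mod 39]
  = -(39/25)    [QR: 25 ≡ 1 mod 4, sign kept]
  = -(14/25)    [39 ≡ 14 mod 25]
  = -(7/25)    [25 ≡ 1 mod 8 ⇒ (2/25) = +1]
  = -(25/7)    [QR: 25 ≡ 1 mod 4, sign kept]
  = -(4/7)    [25 ≡ 4 mod 7]
  = -(1/7)    [7 ≡ 7 mod 8 ⇒ (2/7)^2 = +1]
  = -1    [(1/7) = 1]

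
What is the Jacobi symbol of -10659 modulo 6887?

(-10659 / 6887)
  = -(10659 / 6887)    [6887 ≡ 3 mod 4 ⇒ (-1 / 6887) = -1]
  = -(3772 / 6887)    [10659 ≡ 3772 mod 6887]
  = -(943 / 6887)    [6887 ≡ 7 mod 8 ⇒ (2 / 6887)^2 = +1]
  = (6887 / 943)    [QR: both ≡ 3 mod 4, sign flips]
  = (286 / 943)    [6887 ≡ 286 mod 943]
  = (143 / 943)    [943 ≡ 7 mod 8 ⇒ (2 / 943) = +1]
  = -(943 / 143)    [QR: both ≡ 3 mod 4, sign flips]
  = -(85 / 143)    [943 ≡ 85 mod 143]
  = -(143 / 85)    [QR: 85 ≡ 1 mod 4, sign kept]
  = -(58 / 85)    [143 ≡ 58 mod 85]
  = (29 / 85)    [85 ≡ 5 mod 8 ⇒ (2 / 85) = -1]
  = (85 / 29)    [QR: 29 ≡ 1 mod 4, sign kept]
  = (27 / 29)    [85 ≡ 27 mod 29]
  = (29 / 27)    [QR: 29 ≡ 1 mod 4, sign kept]
  = (2 / 27)    [29 ≡ 2 mod 27]
  = -(1 / 27)    [27 ≡ 3 mod 8 ⇒ (2 / 27) = -1]
  = -1    [(1 / 27) = 1]

-1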